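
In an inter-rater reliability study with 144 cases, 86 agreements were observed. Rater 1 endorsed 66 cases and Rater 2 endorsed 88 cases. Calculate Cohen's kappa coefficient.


P_o = 86/144 = 0.597222
P_e = (66*88 + 78*56) / 20736 = 0.490741
kappa = (P_o - P_e) / (1 - P_e)
kappa = (0.597222 - 0.490741) / (1 - 0.490741)
kappa = 0.2091

0.2091


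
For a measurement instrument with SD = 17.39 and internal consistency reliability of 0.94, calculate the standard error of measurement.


SEM = SD * sqrt(1 - rxx)
SEM = 17.39 * sqrt(1 - 0.94)
SEM = 17.39 * sqrt(0.06) = 17.39 * 0.244949
SEM = 4.2597

4.2597


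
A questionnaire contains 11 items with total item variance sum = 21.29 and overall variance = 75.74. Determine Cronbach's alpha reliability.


alpha = (k/(k-1)) * (1 - sum(si^2)/s_total^2)
= (11/10) * (1 - 21.29/75.74)
alpha = 0.7908

0.7908


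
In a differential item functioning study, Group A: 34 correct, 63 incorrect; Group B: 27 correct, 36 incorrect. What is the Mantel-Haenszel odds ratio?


Odds_A = 34/63 = 0.5397
Odds_B = 27/36 = 0.75
OR = Odds_A / Odds_B = 0.5397 / 0.75
Exactly, OR = (34 * 36) / (63 * 27) = 1224 / 1701
OR = 0.7196

0.7196


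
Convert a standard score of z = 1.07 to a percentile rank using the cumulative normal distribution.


CDF(z) = 0.5 * (1 + erf(z/sqrt(2)))
erf(0.7566) = 0.7154
CDF = 0.8577
Percentile rank = 0.8577 * 100 = 85.77

85.77


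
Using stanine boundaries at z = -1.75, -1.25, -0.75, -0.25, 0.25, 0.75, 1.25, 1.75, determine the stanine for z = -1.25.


Stanine boundaries: [-1.75, -1.25, -0.75, -0.25, 0.25, 0.75, 1.25, 1.75]
z = -1.25
Check each boundary:
  z >= -1.75 -> could be stanine 2
  z >= -1.25 -> could be stanine 3
  z < -0.75
  z < -0.25
  z < 0.25
  z < 0.75
  z < 1.25
  z < 1.75
Highest qualifying boundary gives stanine = 3

3


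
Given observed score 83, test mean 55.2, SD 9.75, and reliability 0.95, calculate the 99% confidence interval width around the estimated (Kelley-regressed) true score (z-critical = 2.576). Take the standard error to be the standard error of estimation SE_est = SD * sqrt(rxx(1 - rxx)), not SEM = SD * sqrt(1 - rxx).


True score estimate = 0.95*83 + 0.05*55.2 = 81.61
SE_est = SD * sqrt(rxx * (1 - rxx)) = 9.75 * sqrt(0.95 * 0.05) = 9.75 * sqrt(0.0475) = 2.124963
CI = T_est +/- z * SE_est, so width = 2 * z * SE_est = 2 * 2.576 * 2.124963
Width = 10.9478

10.9478


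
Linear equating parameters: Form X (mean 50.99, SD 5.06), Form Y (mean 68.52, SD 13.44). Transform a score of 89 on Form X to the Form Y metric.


slope = SD_Y / SD_X = 13.44 / 5.06 ~ 2.6561
intercept = mean_Y - slope * mean_X = 68.52 - (13.44 / 5.06) * 50.99 ~ -66.9159
Y = slope * X + intercept. To avoid rounding drift from the rounded slope/intercept, evaluate the equivalent form Y = mean_Y + SD_Y * (X - mean_X) / SD_X at full precision:
Y = 68.52 + 13.44 * (89 - 50.99) / 5.06
Y = 68.52 + 13.44 * 38.01 / 5.06
Y = 68.52 + 510.8544 / 5.06
Y = 68.52 + 100.9594
Y = 169.4794

169.4794


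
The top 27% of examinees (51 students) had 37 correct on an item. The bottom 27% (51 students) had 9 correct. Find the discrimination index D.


p_upper = 37/51 = 0.7255
p_lower = 9/51 = 0.1765
D = 0.7255 - 0.1765 = 0.549

0.549


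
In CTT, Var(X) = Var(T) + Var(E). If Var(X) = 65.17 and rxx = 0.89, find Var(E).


var_true = rxx * var_obs = 0.89 * 65.17 = 58.0013
var_error = var_obs - var_true
var_error = 65.17 - 58.0013
var_error = 7.1687

7.1687


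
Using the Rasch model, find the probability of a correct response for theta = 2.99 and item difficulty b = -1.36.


theta - b = 2.99 - -1.36 = 4.35
exp(-(theta - b)) = exp(-4.35) = 0.0129
P = 1 / (1 + 0.0129)
P = 0.9873

0.9873


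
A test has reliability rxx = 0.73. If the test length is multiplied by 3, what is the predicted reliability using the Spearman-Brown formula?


r_new = (n * rxx) / (1 + (n-1) * rxx)
r_new = (3 * 0.73) / (1 + 2 * 0.73)
r_new = 2.19 / 2.46
r_new = 0.8902

0.8902


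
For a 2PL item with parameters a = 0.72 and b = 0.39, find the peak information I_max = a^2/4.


For 2PL, max info at theta = b = 0.39
I_max = a^2 / 4 = 0.72^2 / 4
= 0.5184 / 4
I_max = 0.1296

0.1296


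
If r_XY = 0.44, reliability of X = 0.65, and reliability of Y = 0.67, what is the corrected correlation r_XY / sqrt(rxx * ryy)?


r_corrected = rxy / sqrt(rxx * ryy)
= 0.44 / sqrt(0.65 * 0.67)
= 0.44 / sqrt(0.4355)
= 0.44 / 0.659924
r_corrected = 0.6667

0.6667


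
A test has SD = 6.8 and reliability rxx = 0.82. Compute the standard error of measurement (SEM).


SEM = SD * sqrt(1 - rxx)
SEM = 6.8 * sqrt(1 - 0.82)
SEM = 6.8 * sqrt(0.18) = 6.8 * 0.424264
SEM = 2.885

2.885


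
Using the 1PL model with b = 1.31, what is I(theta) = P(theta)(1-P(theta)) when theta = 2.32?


P = 1/(1+exp(-(2.32-1.31))) = 0.733
I = P*(1-P) = 0.733 * 0.267
I = 0.1957

0.1957


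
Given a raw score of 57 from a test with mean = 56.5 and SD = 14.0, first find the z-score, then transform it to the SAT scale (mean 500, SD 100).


z = (X - mean) / SD = (57 - 56.5) / 14.0
z = 0.5 / 14.0
z = 0.0357
SAT-scale = SAT = 500 + 100z
Carry z at full precision (z = 0.5 / 14.0) into the conversion:
SAT-scale = 500 + 100 * (0.5 / 14.0) = 500 + 50 / 14.0
SAT-scale = 500 + 3.5714
SAT-scale = 503.5714

503.5714


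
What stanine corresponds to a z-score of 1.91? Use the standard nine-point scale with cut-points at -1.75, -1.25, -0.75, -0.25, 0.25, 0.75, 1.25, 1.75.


Stanine boundaries: [-1.75, -1.25, -0.75, -0.25, 0.25, 0.75, 1.25, 1.75]
z = 1.91
Check each boundary:
  z >= -1.75 -> could be stanine 2
  z >= -1.25 -> could be stanine 3
  z >= -0.75 -> could be stanine 4
  z >= -0.25 -> could be stanine 5
  z >= 0.25 -> could be stanine 6
  z >= 0.75 -> could be stanine 7
  z >= 1.25 -> could be stanine 8
  z >= 1.75 -> could be stanine 9
Highest qualifying boundary gives stanine = 9

9


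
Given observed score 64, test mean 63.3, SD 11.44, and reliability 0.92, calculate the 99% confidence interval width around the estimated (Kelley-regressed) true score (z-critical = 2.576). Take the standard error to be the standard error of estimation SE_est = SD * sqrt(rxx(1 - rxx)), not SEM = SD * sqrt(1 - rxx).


True score estimate = 0.92*64 + 0.08*63.3 = 63.944
SE_est = SD * sqrt(rxx * (1 - rxx)) = 11.44 * sqrt(0.92 * 0.08) = 11.44 * sqrt(0.0736) = 3.103594
CI = T_est +/- z * SE_est, so width = 2 * z * SE_est = 2 * 2.576 * 3.103594
Width = 15.9897

15.9897


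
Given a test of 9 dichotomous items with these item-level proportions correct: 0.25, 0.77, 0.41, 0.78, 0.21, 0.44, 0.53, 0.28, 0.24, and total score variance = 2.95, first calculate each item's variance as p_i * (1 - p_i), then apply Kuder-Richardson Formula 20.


For each item, compute p_i * q_i:
  Item 1: 0.25 * 0.75 = 0.1875
  Item 2: 0.77 * 0.23 = 0.1771
  Item 3: 0.41 * 0.59 = 0.2419
  Item 4: 0.78 * 0.22 = 0.1716
  Item 5: 0.21 * 0.79 = 0.1659
  Item 6: 0.44 * 0.56 = 0.2464
  Item 7: 0.53 * 0.47 = 0.2491
  Item 8: 0.28 * 0.72 = 0.2016
  Item 9: 0.24 * 0.76 = 0.1824
Sum(p_i * q_i) = 0.1875 + 0.1771 + 0.2419 + 0.1716 + 0.1659 + 0.2464 + 0.2491 + 0.2016 + 0.1824 = 1.8235
KR-20 = (k/(k-1)) * (1 - Sum(p_i*q_i) / Var_total)
= (9/8) * (1 - 1.8235/2.95)
= 1.125 * 0.3819
KR-20 = 0.4296

0.4296


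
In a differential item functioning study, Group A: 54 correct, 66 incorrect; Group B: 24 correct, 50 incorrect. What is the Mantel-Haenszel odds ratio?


Odds_A = 54/66 = 0.8182
Odds_B = 24/50 = 0.48
OR = Odds_A / Odds_B = 0.8182 / 0.48
Exactly, OR = (54 * 50) / (66 * 24) = 2700 / 1584
OR = 1.7045

1.7045


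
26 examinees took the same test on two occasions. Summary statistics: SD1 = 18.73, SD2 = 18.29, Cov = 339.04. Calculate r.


r = cov(X,Y) / (SD_X * SD_Y)
r = 339.04 / (18.73 * 18.29)
r = 339.04 / 342.5717
r = 0.9897

0.9897


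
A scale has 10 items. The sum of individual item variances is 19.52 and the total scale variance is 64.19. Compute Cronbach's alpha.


alpha = (k/(k-1)) * (1 - sum(si^2)/s_total^2)
= (10/9) * (1 - 19.52/64.19)
alpha = 0.7732

0.7732


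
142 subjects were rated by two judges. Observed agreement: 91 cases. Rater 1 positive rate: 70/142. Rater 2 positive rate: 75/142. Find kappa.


P_o = 91/142 = 0.640845
P_e = (70*75 + 72*67) / 20164 = 0.499603
kappa = (P_o - P_e) / (1 - P_e)
kappa = (0.640845 - 0.499603) / (1 - 0.499603)
kappa = 0.2823

0.2823


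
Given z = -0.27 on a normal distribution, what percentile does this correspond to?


CDF(z) = 0.5 * (1 + erf(z/sqrt(2)))
erf(-0.1909) = -0.2128
CDF = 0.3936
Percentile rank = 0.3936 * 100 = 39.36

39.36


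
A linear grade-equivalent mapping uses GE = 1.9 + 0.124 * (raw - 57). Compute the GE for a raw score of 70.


raw - median = 70 - 57 = 13
slope * diff = 0.124 * 13 = 1.612
GE = 1.9 + 1.612
GE = 3.512

3.512


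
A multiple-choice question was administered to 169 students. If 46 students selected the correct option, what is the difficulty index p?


Item difficulty p = number correct / total examinees
p = 46 / 169
p = 0.2722

0.2722


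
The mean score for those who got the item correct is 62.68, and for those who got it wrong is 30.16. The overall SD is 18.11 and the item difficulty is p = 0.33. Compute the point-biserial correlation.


q = 1 - p = 0.67
rpb = ((M1 - M0) / SD) * sqrt(p * q)
rpb = ((62.68 - 30.16) / 18.11) * sqrt(0.33 * 0.67)
rpb = 0.8444

0.8444


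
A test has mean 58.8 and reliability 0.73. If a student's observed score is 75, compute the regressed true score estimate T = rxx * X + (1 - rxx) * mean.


T_est = rxx * X + (1 - rxx) * mean
T_est = 0.73 * 75 + 0.27 * 58.8
T_est = 54.75 + 15.876
T_est = 70.626

70.626


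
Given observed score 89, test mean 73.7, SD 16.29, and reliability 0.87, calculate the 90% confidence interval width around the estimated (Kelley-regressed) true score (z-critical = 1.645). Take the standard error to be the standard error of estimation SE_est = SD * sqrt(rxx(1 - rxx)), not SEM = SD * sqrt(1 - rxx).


True score estimate = 0.87*89 + 0.13*73.7 = 87.011
SE_est = SD * sqrt(rxx * (1 - rxx)) = 16.29 * sqrt(0.87 * 0.13) = 16.29 * sqrt(0.1131) = 5.478383
CI = T_est +/- z * SE_est, so width = 2 * z * SE_est = 2 * 1.645 * 5.478383
Width = 18.0239

18.0239


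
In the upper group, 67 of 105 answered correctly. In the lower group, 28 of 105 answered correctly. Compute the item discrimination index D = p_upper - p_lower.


p_upper = 67/105 = 0.6381
p_lower = 28/105 = 0.2667
D = 0.6381 - 0.2667 = 0.3714

0.3714


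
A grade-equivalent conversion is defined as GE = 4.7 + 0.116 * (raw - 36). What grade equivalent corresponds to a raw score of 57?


raw - median = 57 - 36 = 21
slope * diff = 0.116 * 21 = 2.436
GE = 4.7 + 2.436
GE = 7.136

7.136


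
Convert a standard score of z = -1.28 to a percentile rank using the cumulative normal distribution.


CDF(z) = 0.5 * (1 + erf(z/sqrt(2)))
erf(-0.9051) = -0.7995
CDF = 0.1003
Percentile rank = 0.1003 * 100 = 10.03

10.03


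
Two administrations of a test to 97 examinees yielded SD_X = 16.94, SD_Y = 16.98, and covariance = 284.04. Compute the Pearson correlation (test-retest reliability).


r = cov(X,Y) / (SD_X * SD_Y)
r = 284.04 / (16.94 * 16.98)
r = 284.04 / 287.6412
r = 0.9875

0.9875


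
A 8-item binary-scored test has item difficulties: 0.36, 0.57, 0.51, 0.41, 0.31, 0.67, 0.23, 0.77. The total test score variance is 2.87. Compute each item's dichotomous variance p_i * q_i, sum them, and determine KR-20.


For each item, compute p_i * q_i:
  Item 1: 0.36 * 0.64 = 0.2304
  Item 2: 0.57 * 0.43 = 0.2451
  Item 3: 0.51 * 0.49 = 0.2499
  Item 4: 0.41 * 0.59 = 0.2419
  Item 5: 0.31 * 0.69 = 0.2139
  Item 6: 0.67 * 0.33 = 0.2211
  Item 7: 0.23 * 0.77 = 0.1771
  Item 8: 0.77 * 0.23 = 0.1771
Sum(p_i * q_i) = 0.2304 + 0.2451 + 0.2499 + 0.2419 + 0.2139 + 0.2211 + 0.1771 + 0.1771 = 1.7565
KR-20 = (k/(k-1)) * (1 - Sum(p_i*q_i) / Var_total)
= (8/7) * (1 - 1.7565/2.87)
= 1.1429 * 0.388
KR-20 = 0.4434

0.4434


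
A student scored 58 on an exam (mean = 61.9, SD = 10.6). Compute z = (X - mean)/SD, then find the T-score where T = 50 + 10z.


z = (X - mean) / SD = (58 - 61.9) / 10.6
z = -3.9 / 10.6
z = -0.3679
T-score = T = 50 + 10z
Carry z at full precision (z = -3.9 / 10.6) into the conversion:
T-score = 50 + 10 * (-3.9 / 10.6) = 50 + -39 / 10.6
T-score = 50 + -3.6792
T-score = 46.3208

46.3208


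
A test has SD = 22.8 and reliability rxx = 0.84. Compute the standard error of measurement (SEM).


SEM = SD * sqrt(1 - rxx)
SEM = 22.8 * sqrt(1 - 0.84)
SEM = 22.8 * sqrt(0.16) = 22.8 * 0.4
SEM = 9.12

9.12


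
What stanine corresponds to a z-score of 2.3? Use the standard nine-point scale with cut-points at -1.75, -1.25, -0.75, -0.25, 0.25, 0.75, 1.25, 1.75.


Stanine boundaries: [-1.75, -1.25, -0.75, -0.25, 0.25, 0.75, 1.25, 1.75]
z = 2.3
Check each boundary:
  z >= -1.75 -> could be stanine 2
  z >= -1.25 -> could be stanine 3
  z >= -0.75 -> could be stanine 4
  z >= -0.25 -> could be stanine 5
  z >= 0.25 -> could be stanine 6
  z >= 0.75 -> could be stanine 7
  z >= 1.25 -> could be stanine 8
  z >= 1.75 -> could be stanine 9
Highest qualifying boundary gives stanine = 9

9


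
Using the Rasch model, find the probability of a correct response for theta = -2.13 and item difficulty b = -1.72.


theta - b = -2.13 - -1.72 = -0.41
exp(-(theta - b)) = exp(0.41) = 1.5068
P = 1 / (1 + 1.5068)
P = 0.3989

0.3989


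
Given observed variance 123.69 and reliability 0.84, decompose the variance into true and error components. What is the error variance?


var_true = rxx * var_obs = 0.84 * 123.69 = 103.8996
var_error = var_obs - var_true
var_error = 123.69 - 103.8996
var_error = 19.7904

19.7904


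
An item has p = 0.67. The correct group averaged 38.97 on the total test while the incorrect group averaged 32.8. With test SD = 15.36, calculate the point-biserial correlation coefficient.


q = 1 - p = 0.33
rpb = ((M1 - M0) / SD) * sqrt(p * q)
rpb = ((38.97 - 32.8) / 15.36) * sqrt(0.67 * 0.33)
rpb = 0.1889

0.1889


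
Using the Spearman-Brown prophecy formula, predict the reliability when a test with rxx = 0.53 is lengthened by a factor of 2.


r_new = (n * rxx) / (1 + (n-1) * rxx)
r_new = (2 * 0.53) / (1 + 1 * 0.53)
r_new = 1.06 / 1.53
r_new = 0.6928

0.6928


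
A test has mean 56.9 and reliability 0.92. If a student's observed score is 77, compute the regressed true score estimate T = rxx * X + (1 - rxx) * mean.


T_est = rxx * X + (1 - rxx) * mean
T_est = 0.92 * 77 + 0.08 * 56.9
T_est = 70.84 + 4.552
T_est = 75.392

75.392


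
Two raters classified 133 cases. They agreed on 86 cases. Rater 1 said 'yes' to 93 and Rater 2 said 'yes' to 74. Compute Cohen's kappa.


P_o = 86/133 = 0.646617
P_e = (93*74 + 40*59) / 17689 = 0.522472
kappa = (P_o - P_e) / (1 - P_e)
kappa = (0.646617 - 0.522472) / (1 - 0.522472)
kappa = 0.26

0.26


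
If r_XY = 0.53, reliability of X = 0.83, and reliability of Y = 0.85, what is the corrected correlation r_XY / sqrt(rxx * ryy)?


r_corrected = rxy / sqrt(rxx * ryy)
= 0.53 / sqrt(0.83 * 0.85)
= 0.53 / sqrt(0.7055)
= 0.53 / 0.83994
r_corrected = 0.631

0.631


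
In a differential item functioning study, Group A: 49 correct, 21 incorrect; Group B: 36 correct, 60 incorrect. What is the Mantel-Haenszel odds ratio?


Odds_A = 49/21 = 2.3333
Odds_B = 36/60 = 0.6
OR = Odds_A / Odds_B = 2.3333 / 0.6
Exactly, OR = (49 * 60) / (21 * 36) = 2940 / 756
OR = 3.8889

3.8889


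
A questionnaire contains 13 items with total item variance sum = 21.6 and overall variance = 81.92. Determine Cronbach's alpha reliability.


alpha = (k/(k-1)) * (1 - sum(si^2)/s_total^2)
= (13/12) * (1 - 21.6/81.92)
alpha = 0.7977

0.7977


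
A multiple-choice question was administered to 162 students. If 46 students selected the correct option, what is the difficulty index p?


Item difficulty p = number correct / total examinees
p = 46 / 162
p = 0.284

0.284


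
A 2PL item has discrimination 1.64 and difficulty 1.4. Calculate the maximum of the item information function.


For 2PL, max info at theta = b = 1.4
I_max = a^2 / 4 = 1.64^2 / 4
= 2.6896 / 4
I_max = 0.6724

0.6724


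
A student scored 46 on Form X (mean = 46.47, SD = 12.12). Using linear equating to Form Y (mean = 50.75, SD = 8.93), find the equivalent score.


slope = SD_Y / SD_X = 8.93 / 12.12 ~ 0.7368
intercept = mean_Y - slope * mean_X = 50.75 - (8.93 / 12.12) * 46.47 ~ 16.511
Y = slope * X + intercept. To avoid rounding drift from the rounded slope/intercept, evaluate the equivalent form Y = mean_Y + SD_Y * (X - mean_X) / SD_X at full precision:
Y = 50.75 + 8.93 * (46 - 46.47) / 12.12
Y = 50.75 - 8.93 * 0.47 / 12.12
Y = 50.75 - 4.1971 / 12.12
Y = 50.75 - 0.3463
Y = 50.4037

50.4037


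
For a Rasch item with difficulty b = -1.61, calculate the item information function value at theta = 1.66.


P = 1/(1+exp(-(1.66--1.61))) = 0.9634
I = P*(1-P) = 0.9634 * 0.0366
I = 0.0353

0.0353


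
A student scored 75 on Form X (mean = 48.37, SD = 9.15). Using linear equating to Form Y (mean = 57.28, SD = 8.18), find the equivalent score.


slope = SD_Y / SD_X = 8.18 / 9.15 ~ 0.894
intercept = mean_Y - slope * mean_X = 57.28 - (8.18 / 9.15) * 48.37 ~ 14.0377
Y = slope * X + intercept. To avoid rounding drift from the rounded slope/intercept, evaluate the equivalent form Y = mean_Y + SD_Y * (X - mean_X) / SD_X at full precision:
Y = 57.28 + 8.18 * (75 - 48.37) / 9.15
Y = 57.28 + 8.18 * 26.63 / 9.15
Y = 57.28 + 217.8334 / 9.15
Y = 57.28 + 23.8069
Y = 81.0869

81.0869


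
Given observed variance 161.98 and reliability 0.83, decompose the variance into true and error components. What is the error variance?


var_true = rxx * var_obs = 0.83 * 161.98 = 134.4434
var_error = var_obs - var_true
var_error = 161.98 - 134.4434
var_error = 27.5366

27.5366


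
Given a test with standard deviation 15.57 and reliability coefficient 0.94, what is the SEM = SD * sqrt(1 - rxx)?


SEM = SD * sqrt(1 - rxx)
SEM = 15.57 * sqrt(1 - 0.94)
SEM = 15.57 * sqrt(0.06) = 15.57 * 0.244949
SEM = 3.8139

3.8139


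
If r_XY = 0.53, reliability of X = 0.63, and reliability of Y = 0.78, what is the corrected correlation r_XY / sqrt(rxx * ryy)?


r_corrected = rxy / sqrt(rxx * ryy)
= 0.53 / sqrt(0.63 * 0.78)
= 0.53 / sqrt(0.4914)
= 0.53 / 0.700999
r_corrected = 0.7561

0.7561


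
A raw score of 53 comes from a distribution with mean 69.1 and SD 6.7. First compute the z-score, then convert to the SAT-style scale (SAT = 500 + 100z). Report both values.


z = (X - mean) / SD = (53 - 69.1) / 6.7
z = -16.1 / 6.7
z = -2.403
SAT-scale = SAT = 500 + 100z
Carry z at full precision (z = -16.1 / 6.7) into the conversion:
SAT-scale = 500 + 100 * (-16.1 / 6.7) = 500 + -1610 / 6.7
SAT-scale = 500 + -240.2985
SAT-scale = 259.7015

259.7015


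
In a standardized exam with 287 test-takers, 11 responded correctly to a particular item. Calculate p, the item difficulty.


Item difficulty p = number correct / total examinees
p = 11 / 287
p = 0.0383

0.0383


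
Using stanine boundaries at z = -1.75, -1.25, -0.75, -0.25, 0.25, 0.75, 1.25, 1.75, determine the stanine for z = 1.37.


Stanine boundaries: [-1.75, -1.25, -0.75, -0.25, 0.25, 0.75, 1.25, 1.75]
z = 1.37
Check each boundary:
  z >= -1.75 -> could be stanine 2
  z >= -1.25 -> could be stanine 3
  z >= -0.75 -> could be stanine 4
  z >= -0.25 -> could be stanine 5
  z >= 0.25 -> could be stanine 6
  z >= 0.75 -> could be stanine 7
  z >= 1.25 -> could be stanine 8
  z < 1.75
Highest qualifying boundary gives stanine = 8

8


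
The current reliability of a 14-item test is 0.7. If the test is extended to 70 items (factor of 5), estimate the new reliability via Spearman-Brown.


r_new = (n * rxx) / (1 + (n-1) * rxx)
r_new = (5 * 0.7) / (1 + 4 * 0.7)
r_new = 3.5 / 3.8
r_new = 0.9211

0.9211


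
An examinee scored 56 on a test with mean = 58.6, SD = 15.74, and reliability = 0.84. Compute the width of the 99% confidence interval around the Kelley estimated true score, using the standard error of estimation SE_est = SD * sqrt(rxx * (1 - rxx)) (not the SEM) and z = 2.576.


True score estimate = 0.84*56 + 0.16*58.6 = 56.416
SE_est = SD * sqrt(rxx * (1 - rxx)) = 15.74 * sqrt(0.84 * 0.16) = 15.74 * sqrt(0.1344) = 5.770379
CI = T_est +/- z * SE_est, so width = 2 * z * SE_est = 2 * 2.576 * 5.770379
Width = 29.729

29.729


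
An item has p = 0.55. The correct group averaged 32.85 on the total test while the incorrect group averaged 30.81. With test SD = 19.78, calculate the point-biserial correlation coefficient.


q = 1 - p = 0.45
rpb = ((M1 - M0) / SD) * sqrt(p * q)
rpb = ((32.85 - 30.81) / 19.78) * sqrt(0.55 * 0.45)
rpb = 0.0513

0.0513


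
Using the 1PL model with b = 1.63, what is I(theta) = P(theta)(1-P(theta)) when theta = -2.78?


P = 1/(1+exp(-(-2.78-1.63))) = 0.012
I = P*(1-P) = 0.012 * 0.988
I = 0.0119

0.0119


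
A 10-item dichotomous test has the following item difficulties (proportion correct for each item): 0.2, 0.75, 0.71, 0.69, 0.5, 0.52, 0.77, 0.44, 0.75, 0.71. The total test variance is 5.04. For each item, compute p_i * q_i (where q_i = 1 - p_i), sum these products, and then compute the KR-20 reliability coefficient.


For each item, compute p_i * q_i:
  Item 1: 0.2 * 0.8 = 0.16
  Item 2: 0.75 * 0.25 = 0.1875
  Item 3: 0.71 * 0.29 = 0.2059
  Item 4: 0.69 * 0.31 = 0.2139
  Item 5: 0.5 * 0.5 = 0.25
  Item 6: 0.52 * 0.48 = 0.2496
  Item 7: 0.77 * 0.23 = 0.1771
  Item 8: 0.44 * 0.56 = 0.2464
  Item 9: 0.75 * 0.25 = 0.1875
  Item 10: 0.71 * 0.29 = 0.2059
Sum(p_i * q_i) = 0.16 + 0.1875 + 0.2059 + 0.2139 + 0.25 + 0.2496 + 0.1771 + 0.2464 + 0.1875 + 0.2059 = 2.0838
KR-20 = (k/(k-1)) * (1 - Sum(p_i*q_i) / Var_total)
= (10/9) * (1 - 2.0838/5.04)
= 1.1111 * 0.5865
KR-20 = 0.6517

0.6517


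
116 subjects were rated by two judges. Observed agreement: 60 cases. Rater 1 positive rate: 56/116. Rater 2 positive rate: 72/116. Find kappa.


P_o = 60/116 = 0.517241
P_e = (56*72 + 60*44) / 13456 = 0.495838
kappa = (P_o - P_e) / (1 - P_e)
kappa = (0.517241 - 0.495838) / (1 - 0.495838)
kappa = 0.0425

0.0425


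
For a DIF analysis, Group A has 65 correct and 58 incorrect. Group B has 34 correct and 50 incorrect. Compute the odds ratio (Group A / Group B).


Odds_A = 65/58 = 1.1207
Odds_B = 34/50 = 0.68
OR = Odds_A / Odds_B = 1.1207 / 0.68
Exactly, OR = (65 * 50) / (58 * 34) = 3250 / 1972
OR = 1.6481

1.6481


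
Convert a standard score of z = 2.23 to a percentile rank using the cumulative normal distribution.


CDF(z) = 0.5 * (1 + erf(z/sqrt(2)))
erf(1.5768) = 0.9743
CDF = 0.9871
Percentile rank = 0.9871 * 100 = 98.71

98.71


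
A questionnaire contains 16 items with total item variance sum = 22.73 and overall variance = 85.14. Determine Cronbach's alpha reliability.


alpha = (k/(k-1)) * (1 - sum(si^2)/s_total^2)
= (16/15) * (1 - 22.73/85.14)
alpha = 0.7819

0.7819


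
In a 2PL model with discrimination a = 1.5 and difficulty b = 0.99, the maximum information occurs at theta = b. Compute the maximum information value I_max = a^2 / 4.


For 2PL, max info at theta = b = 0.99
I_max = a^2 / 4 = 1.5^2 / 4
= 2.25 / 4
I_max = 0.5625

0.5625


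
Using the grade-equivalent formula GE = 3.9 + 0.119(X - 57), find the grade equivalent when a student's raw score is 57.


raw - median = 57 - 57 = 0
slope * diff = 0.119 * 0 = 0.0
GE = 3.9 + 0.0
GE = 3.9

3.9


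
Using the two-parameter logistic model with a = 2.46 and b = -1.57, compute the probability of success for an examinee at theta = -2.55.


a*(theta - b) = 2.46 * (-2.55 - -1.57) = -2.4108
exp(--2.4108) = 11.1429
P = 1 / (1 + 11.1429)
P = 0.0824

0.0824


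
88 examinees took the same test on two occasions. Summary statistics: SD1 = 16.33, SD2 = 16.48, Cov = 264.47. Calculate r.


r = cov(X,Y) / (SD_X * SD_Y)
r = 264.47 / (16.33 * 16.48)
r = 264.47 / 269.1184
r = 0.9827

0.9827


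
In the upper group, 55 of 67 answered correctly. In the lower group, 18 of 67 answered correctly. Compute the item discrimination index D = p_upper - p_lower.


p_upper = 55/67 = 0.8209
p_lower = 18/67 = 0.2687
D = 0.8209 - 0.2687 = 0.5522

0.5522


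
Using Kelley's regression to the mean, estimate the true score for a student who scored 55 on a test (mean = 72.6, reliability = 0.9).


T_est = rxx * X + (1 - rxx) * mean
T_est = 0.9 * 55 + 0.1 * 72.6
T_est = 49.5 + 7.26
T_est = 56.76

56.76


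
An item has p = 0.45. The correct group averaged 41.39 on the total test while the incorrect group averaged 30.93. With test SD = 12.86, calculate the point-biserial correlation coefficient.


q = 1 - p = 0.55
rpb = ((M1 - M0) / SD) * sqrt(p * q)
rpb = ((41.39 - 30.93) / 12.86) * sqrt(0.45 * 0.55)
rpb = 0.4046

0.4046


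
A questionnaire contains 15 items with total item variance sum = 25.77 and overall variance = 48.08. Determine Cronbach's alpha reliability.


alpha = (k/(k-1)) * (1 - sum(si^2)/s_total^2)
= (15/14) * (1 - 25.77/48.08)
alpha = 0.4972

0.4972


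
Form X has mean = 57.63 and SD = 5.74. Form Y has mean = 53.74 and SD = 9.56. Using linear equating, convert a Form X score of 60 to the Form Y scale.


slope = SD_Y / SD_X = 9.56 / 5.74 ~ 1.6655
intercept = mean_Y - slope * mean_X = 53.74 - (9.56 / 5.74) * 57.63 ~ -42.2431
Y = slope * X + intercept. To avoid rounding drift from the rounded slope/intercept, evaluate the equivalent form Y = mean_Y + SD_Y * (X - mean_X) / SD_X at full precision:
Y = 53.74 + 9.56 * (60 - 57.63) / 5.74
Y = 53.74 + 9.56 * 2.37 / 5.74
Y = 53.74 + 22.6572 / 5.74
Y = 53.74 + 3.9472
Y = 57.6872

57.6872


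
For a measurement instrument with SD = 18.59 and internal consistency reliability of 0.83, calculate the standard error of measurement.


SEM = SD * sqrt(1 - rxx)
SEM = 18.59 * sqrt(1 - 0.83)
SEM = 18.59 * sqrt(0.17) = 18.59 * 0.412311
SEM = 7.6649

7.6649


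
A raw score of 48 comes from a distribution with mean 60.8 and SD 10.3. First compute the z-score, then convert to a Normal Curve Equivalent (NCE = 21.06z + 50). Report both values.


z = (X - mean) / SD = (48 - 60.8) / 10.3
z = -12.8 / 10.3
z = -1.2427
NCE = NCE = 21.06z + 50
Carry z at full precision (z = -12.8 / 10.3) into the conversion:
NCE = 21.06 * (-12.8 / 10.3) + 50 = -269.568 / 10.3 + 50
NCE = -26.1717 + 50
NCE = 23.8283

23.8283


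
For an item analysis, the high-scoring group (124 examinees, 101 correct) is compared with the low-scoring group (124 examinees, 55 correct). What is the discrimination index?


p_upper = 101/124 = 0.8145
p_lower = 55/124 = 0.4435
D = 0.8145 - 0.4435 = 0.371

0.371


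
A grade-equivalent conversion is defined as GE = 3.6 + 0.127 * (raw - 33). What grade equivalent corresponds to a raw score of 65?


raw - median = 65 - 33 = 32
slope * diff = 0.127 * 32 = 4.064
GE = 3.6 + 4.064
GE = 7.664

7.664


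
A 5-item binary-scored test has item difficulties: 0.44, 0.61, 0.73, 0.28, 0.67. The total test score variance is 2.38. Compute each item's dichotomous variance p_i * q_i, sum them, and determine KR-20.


For each item, compute p_i * q_i:
  Item 1: 0.44 * 0.56 = 0.2464
  Item 2: 0.61 * 0.39 = 0.2379
  Item 3: 0.73 * 0.27 = 0.1971
  Item 4: 0.28 * 0.72 = 0.2016
  Item 5: 0.67 * 0.33 = 0.2211
Sum(p_i * q_i) = 0.2464 + 0.2379 + 0.1971 + 0.2016 + 0.2211 = 1.1041
KR-20 = (k/(k-1)) * (1 - Sum(p_i*q_i) / Var_total)
= (5/4) * (1 - 1.1041/2.38)
= 1.25 * 0.5361
KR-20 = 0.6701

0.6701


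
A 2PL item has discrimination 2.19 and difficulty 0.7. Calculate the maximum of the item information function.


For 2PL, max info at theta = b = 0.7
I_max = a^2 / 4 = 2.19^2 / 4
= 4.7961 / 4
I_max = 1.199

1.199


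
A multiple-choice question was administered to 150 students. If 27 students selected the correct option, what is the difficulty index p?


Item difficulty p = number correct / total examinees
p = 27 / 150
p = 0.18

0.18


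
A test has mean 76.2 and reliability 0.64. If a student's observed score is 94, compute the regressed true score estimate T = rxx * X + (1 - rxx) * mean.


T_est = rxx * X + (1 - rxx) * mean
T_est = 0.64 * 94 + 0.36 * 76.2
T_est = 60.16 + 27.432
T_est = 87.592

87.592


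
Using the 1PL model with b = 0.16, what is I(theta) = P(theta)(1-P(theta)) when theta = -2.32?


P = 1/(1+exp(-(-2.32-0.16))) = 0.0773
I = P*(1-P) = 0.0773 * 0.9227
I = 0.0713

0.0713


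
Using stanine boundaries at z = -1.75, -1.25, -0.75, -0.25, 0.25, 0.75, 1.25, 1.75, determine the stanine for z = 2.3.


Stanine boundaries: [-1.75, -1.25, -0.75, -0.25, 0.25, 0.75, 1.25, 1.75]
z = 2.3
Check each boundary:
  z >= -1.75 -> could be stanine 2
  z >= -1.25 -> could be stanine 3
  z >= -0.75 -> could be stanine 4
  z >= -0.25 -> could be stanine 5
  z >= 0.25 -> could be stanine 6
  z >= 0.75 -> could be stanine 7
  z >= 1.25 -> could be stanine 8
  z >= 1.75 -> could be stanine 9
Highest qualifying boundary gives stanine = 9

9


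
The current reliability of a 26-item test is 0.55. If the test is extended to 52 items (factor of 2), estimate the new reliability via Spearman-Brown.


r_new = (n * rxx) / (1 + (n-1) * rxx)
r_new = (2 * 0.55) / (1 + 1 * 0.55)
r_new = 1.1 / 1.55
r_new = 0.7097

0.7097


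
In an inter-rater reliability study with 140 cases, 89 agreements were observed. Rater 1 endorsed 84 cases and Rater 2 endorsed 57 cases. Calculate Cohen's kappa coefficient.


P_o = 89/140 = 0.635714
P_e = (84*57 + 56*83) / 19600 = 0.481429
kappa = (P_o - P_e) / (1 - P_e)
kappa = (0.635714 - 0.481429) / (1 - 0.481429)
kappa = 0.2975

0.2975


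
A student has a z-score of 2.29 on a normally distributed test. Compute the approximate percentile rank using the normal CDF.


CDF(z) = 0.5 * (1 + erf(z/sqrt(2)))
erf(1.6193) = 0.978
CDF = 0.989
Percentile rank = 0.989 * 100 = 98.9

98.9


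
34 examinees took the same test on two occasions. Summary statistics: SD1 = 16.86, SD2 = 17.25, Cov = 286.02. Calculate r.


r = cov(X,Y) / (SD_X * SD_Y)
r = 286.02 / (16.86 * 17.25)
r = 286.02 / 290.835
r = 0.9834

0.9834


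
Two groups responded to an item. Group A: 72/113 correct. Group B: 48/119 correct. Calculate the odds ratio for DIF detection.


Odds_A = 72/41 = 1.7561
Odds_B = 48/71 = 0.6761
OR = Odds_A / Odds_B = 1.7561 / 0.6761
Exactly, OR = (72 * 71) / (41 * 48) = 5112 / 1968
OR = 2.5976

2.5976


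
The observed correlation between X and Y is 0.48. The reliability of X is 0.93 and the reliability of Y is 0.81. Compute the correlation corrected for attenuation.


r_corrected = rxy / sqrt(rxx * ryy)
= 0.48 / sqrt(0.93 * 0.81)
= 0.48 / sqrt(0.7533)
= 0.48 / 0.867929
r_corrected = 0.553

0.553


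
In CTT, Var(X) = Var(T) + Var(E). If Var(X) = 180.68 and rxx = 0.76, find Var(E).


var_true = rxx * var_obs = 0.76 * 180.68 = 137.3168
var_error = var_obs - var_true
var_error = 180.68 - 137.3168
var_error = 43.3632

43.3632


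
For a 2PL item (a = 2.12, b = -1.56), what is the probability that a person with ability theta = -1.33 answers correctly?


a*(theta - b) = 2.12 * (-1.33 - -1.56) = 0.4876
exp(-0.4876) = 0.6141
P = 1 / (1 + 0.6141)
P = 0.6195

0.6195


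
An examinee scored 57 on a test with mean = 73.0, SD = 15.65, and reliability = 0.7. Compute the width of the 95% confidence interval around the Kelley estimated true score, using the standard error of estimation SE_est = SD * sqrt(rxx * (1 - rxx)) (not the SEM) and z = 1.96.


True score estimate = 0.7*57 + 0.3*73.0 = 61.8
SE_est = SD * sqrt(rxx * (1 - rxx)) = 15.65 * sqrt(0.7 * 0.3) = 15.65 * sqrt(0.21) = 7.171731
CI = T_est +/- z * SE_est, so width = 2 * z * SE_est = 2 * 1.96 * 7.171731
Width = 28.1132

28.1132


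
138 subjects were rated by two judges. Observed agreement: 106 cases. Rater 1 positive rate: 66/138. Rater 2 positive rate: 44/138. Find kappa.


P_o = 106/138 = 0.768116
P_e = (66*44 + 72*94) / 19044 = 0.507876
kappa = (P_o - P_e) / (1 - P_e)
kappa = (0.768116 - 0.507876) / (1 - 0.507876)
kappa = 0.5288

0.5288


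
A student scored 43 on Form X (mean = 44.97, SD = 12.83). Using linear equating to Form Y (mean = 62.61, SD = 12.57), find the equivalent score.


slope = SD_Y / SD_X = 12.57 / 12.83 ~ 0.9797
intercept = mean_Y - slope * mean_X = 62.61 - (12.57 / 12.83) * 44.97 ~ 18.5513
Y = slope * X + intercept. To avoid rounding drift from the rounded slope/intercept, evaluate the equivalent form Y = mean_Y + SD_Y * (X - mean_X) / SD_X at full precision:
Y = 62.61 + 12.57 * (43 - 44.97) / 12.83
Y = 62.61 - 12.57 * 1.97 / 12.83
Y = 62.61 - 24.7629 / 12.83
Y = 62.61 - 1.9301
Y = 60.6799

60.6799


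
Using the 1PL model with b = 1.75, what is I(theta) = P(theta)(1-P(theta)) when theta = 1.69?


P = 1/(1+exp(-(1.69-1.75))) = 0.485
I = P*(1-P) = 0.485 * 0.515
I = 0.2498

0.2498


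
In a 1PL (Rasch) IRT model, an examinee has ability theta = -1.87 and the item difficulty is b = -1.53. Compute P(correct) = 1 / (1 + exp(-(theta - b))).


theta - b = -1.87 - -1.53 = -0.34
exp(-(theta - b)) = exp(0.34) = 1.4049
P = 1 / (1 + 1.4049)
P = 0.4158

0.4158


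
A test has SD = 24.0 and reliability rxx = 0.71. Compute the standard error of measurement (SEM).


SEM = SD * sqrt(1 - rxx)
SEM = 24.0 * sqrt(1 - 0.71)
SEM = 24.0 * sqrt(0.29) = 24.0 * 0.538516
SEM = 12.9244

12.9244


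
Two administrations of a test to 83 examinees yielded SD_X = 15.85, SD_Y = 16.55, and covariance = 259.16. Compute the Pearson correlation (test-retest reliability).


r = cov(X,Y) / (SD_X * SD_Y)
r = 259.16 / (15.85 * 16.55)
r = 259.16 / 262.3175
r = 0.988

0.988


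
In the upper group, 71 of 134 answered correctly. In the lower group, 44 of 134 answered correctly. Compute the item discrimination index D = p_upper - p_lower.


p_upper = 71/134 = 0.5299
p_lower = 44/134 = 0.3284
D = 0.5299 - 0.3284 = 0.2015

0.2015


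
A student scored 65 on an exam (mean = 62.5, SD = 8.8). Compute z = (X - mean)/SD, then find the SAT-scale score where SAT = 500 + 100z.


z = (X - mean) / SD = (65 - 62.5) / 8.8
z = 2.5 / 8.8
z = 0.2841
SAT-scale = SAT = 500 + 100z
Carry z at full precision (z = 2.5 / 8.8) into the conversion:
SAT-scale = 500 + 100 * (2.5 / 8.8) = 500 + 250 / 8.8
SAT-scale = 500 + 28.4091
SAT-scale = 528.4091

528.4091


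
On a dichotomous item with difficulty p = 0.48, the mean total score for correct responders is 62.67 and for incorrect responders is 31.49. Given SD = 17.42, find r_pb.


q = 1 - p = 0.52
rpb = ((M1 - M0) / SD) * sqrt(p * q)
rpb = ((62.67 - 31.49) / 17.42) * sqrt(0.48 * 0.52)
rpb = 0.8942

0.8942


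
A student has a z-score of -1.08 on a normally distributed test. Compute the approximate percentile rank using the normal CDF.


CDF(z) = 0.5 * (1 + erf(z/sqrt(2)))
erf(-0.7637) = -0.7199
CDF = 0.1401
Percentile rank = 0.1401 * 100 = 14.01

14.01


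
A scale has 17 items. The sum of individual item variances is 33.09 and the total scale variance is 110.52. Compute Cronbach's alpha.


alpha = (k/(k-1)) * (1 - sum(si^2)/s_total^2)
= (17/16) * (1 - 33.09/110.52)
alpha = 0.7444

0.7444


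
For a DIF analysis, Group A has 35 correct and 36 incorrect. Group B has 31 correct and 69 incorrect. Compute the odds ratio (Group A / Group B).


Odds_A = 35/36 = 0.9722
Odds_B = 31/69 = 0.4493
OR = Odds_A / Odds_B = 0.9722 / 0.4493
Exactly, OR = (35 * 69) / (36 * 31) = 2415 / 1116
OR = 2.164

2.164


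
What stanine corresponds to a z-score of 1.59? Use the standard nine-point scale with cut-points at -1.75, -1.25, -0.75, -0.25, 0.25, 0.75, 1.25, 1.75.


Stanine boundaries: [-1.75, -1.25, -0.75, -0.25, 0.25, 0.75, 1.25, 1.75]
z = 1.59
Check each boundary:
  z >= -1.75 -> could be stanine 2
  z >= -1.25 -> could be stanine 3
  z >= -0.75 -> could be stanine 4
  z >= -0.25 -> could be stanine 5
  z >= 0.25 -> could be stanine 6
  z >= 0.75 -> could be stanine 7
  z >= 1.25 -> could be stanine 8
  z < 1.75
Highest qualifying boundary gives stanine = 8

8


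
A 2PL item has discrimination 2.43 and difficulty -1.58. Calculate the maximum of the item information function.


For 2PL, max info at theta = b = -1.58
I_max = a^2 / 4 = 2.43^2 / 4
= 5.9049 / 4
I_max = 1.4762

1.4762


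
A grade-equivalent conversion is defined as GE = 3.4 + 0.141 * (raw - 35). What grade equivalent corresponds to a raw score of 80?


raw - median = 80 - 35 = 45
slope * diff = 0.141 * 45 = 6.345
GE = 3.4 + 6.345
GE = 9.745

9.745


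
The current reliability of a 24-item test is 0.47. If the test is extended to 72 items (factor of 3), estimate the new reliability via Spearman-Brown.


r_new = (n * rxx) / (1 + (n-1) * rxx)
r_new = (3 * 0.47) / (1 + 2 * 0.47)
r_new = 1.41 / 1.94
r_new = 0.7268

0.7268


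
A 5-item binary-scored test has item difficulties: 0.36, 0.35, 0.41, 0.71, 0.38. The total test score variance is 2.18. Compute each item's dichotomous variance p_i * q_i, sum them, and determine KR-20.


For each item, compute p_i * q_i:
  Item 1: 0.36 * 0.64 = 0.2304
  Item 2: 0.35 * 0.65 = 0.2275
  Item 3: 0.41 * 0.59 = 0.2419
  Item 4: 0.71 * 0.29 = 0.2059
  Item 5: 0.38 * 0.62 = 0.2356
Sum(p_i * q_i) = 0.2304 + 0.2275 + 0.2419 + 0.2059 + 0.2356 = 1.1413
KR-20 = (k/(k-1)) * (1 - Sum(p_i*q_i) / Var_total)
= (5/4) * (1 - 1.1413/2.18)
= 1.25 * 0.4765
KR-20 = 0.5956

0.5956


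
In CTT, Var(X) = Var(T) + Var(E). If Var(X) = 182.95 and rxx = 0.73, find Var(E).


var_true = rxx * var_obs = 0.73 * 182.95 = 133.5535
var_error = var_obs - var_true
var_error = 182.95 - 133.5535
var_error = 49.3965

49.3965


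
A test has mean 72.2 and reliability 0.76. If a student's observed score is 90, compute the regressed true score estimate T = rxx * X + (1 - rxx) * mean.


T_est = rxx * X + (1 - rxx) * mean
T_est = 0.76 * 90 + 0.24 * 72.2
T_est = 68.4 + 17.328
T_est = 85.728

85.728


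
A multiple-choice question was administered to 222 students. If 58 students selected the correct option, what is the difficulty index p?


Item difficulty p = number correct / total examinees
p = 58 / 222
p = 0.2613

0.2613


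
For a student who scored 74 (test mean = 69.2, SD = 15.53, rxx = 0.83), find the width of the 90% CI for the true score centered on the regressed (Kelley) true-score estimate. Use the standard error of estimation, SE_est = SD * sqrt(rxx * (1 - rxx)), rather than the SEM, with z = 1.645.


True score estimate = 0.83*74 + 0.17*69.2 = 73.184
SE_est = SD * sqrt(rxx * (1 - rxx)) = 15.53 * sqrt(0.83 * 0.17) = 15.53 * sqrt(0.1411) = 5.833577
CI = T_est +/- z * SE_est, so width = 2 * z * SE_est = 2 * 1.645 * 5.833577
Width = 19.1925

19.1925


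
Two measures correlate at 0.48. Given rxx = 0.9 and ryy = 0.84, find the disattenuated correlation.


r_corrected = rxy / sqrt(rxx * ryy)
= 0.48 / sqrt(0.9 * 0.84)
= 0.48 / sqrt(0.756)
= 0.48 / 0.869483
r_corrected = 0.5521

0.5521


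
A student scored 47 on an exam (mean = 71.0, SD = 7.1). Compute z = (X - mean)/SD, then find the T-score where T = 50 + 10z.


z = (X - mean) / SD = (47 - 71.0) / 7.1
z = -24.0 / 7.1
z = -3.3803
T-score = T = 50 + 10z
Carry z at full precision (z = -24.0 / 7.1) into the conversion:
T-score = 50 + 10 * (-24.0 / 7.1) = 50 + -240 / 7.1
T-score = 50 + -33.8028
T-score = 16.1972

16.1972


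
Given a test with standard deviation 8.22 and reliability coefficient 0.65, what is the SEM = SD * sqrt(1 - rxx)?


SEM = SD * sqrt(1 - rxx)
SEM = 8.22 * sqrt(1 - 0.65)
SEM = 8.22 * sqrt(0.35) = 8.22 * 0.591608
SEM = 4.863

4.863


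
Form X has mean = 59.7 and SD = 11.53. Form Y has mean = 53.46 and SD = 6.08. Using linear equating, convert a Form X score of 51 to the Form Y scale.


slope = SD_Y / SD_X = 6.08 / 11.53 ~ 0.5273
intercept = mean_Y - slope * mean_X = 53.46 - (6.08 / 11.53) * 59.7 ~ 21.979
Y = slope * X + intercept. To avoid rounding drift from the rounded slope/intercept, evaluate the equivalent form Y = mean_Y + SD_Y * (X - mean_X) / SD_X at full precision:
Y = 53.46 + 6.08 * (51 - 59.7) / 11.53
Y = 53.46 - 6.08 * 8.7 / 11.53
Y = 53.46 - 52.896 / 11.53
Y = 53.46 - 4.5877
Y = 48.8723

48.8723
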